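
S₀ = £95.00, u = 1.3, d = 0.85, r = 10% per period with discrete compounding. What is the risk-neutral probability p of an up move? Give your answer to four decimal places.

p = 0.5556

Risk-neutral probability p = (1 + 0.1 − 0.85)/(1.3 − 0.85) = 0.2500/0.4500 = 0.5556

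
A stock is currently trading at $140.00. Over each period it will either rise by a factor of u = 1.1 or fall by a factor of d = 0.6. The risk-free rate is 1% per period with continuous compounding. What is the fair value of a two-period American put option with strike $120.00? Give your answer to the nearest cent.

$10.40

Risk-neutral probability p = (e^0.01 − 0.6)/(1.1 − 0.6) = 0.4101/0.5000 = 0.8201
Terminal stock prices: S_uu = 169.4, S_ud = 92.4, S_dd = 50.4
Terminal payoffs (K − S): max(-49.4, 0) = 0, max(27.6, 0) = 27.6, max(69.6, 0) = 69.6
Node u (S = 154): continuation = e^(−0.01)·[0.8201·0.0000 + 0.1799·27.6000] = 4.9158; exercise value = 0.0000 ≤ continuation, so V_u = 4.9158
Node d (S = 84): continuation = e^(−0.01)·[0.8201·27.6000 + 0.1799·69.6000] = 34.8060; exercise value = 36.0000 > continuation, so V_d = 36.0000 (exercise)
Node 0 (S = 140): continuation = e^(−0.01)·[0.8201·4.9158 + 0.1799·36.0000] = 10.4033; exercise value = 0.0000 ≤ continuation, so V_0 = 10.4033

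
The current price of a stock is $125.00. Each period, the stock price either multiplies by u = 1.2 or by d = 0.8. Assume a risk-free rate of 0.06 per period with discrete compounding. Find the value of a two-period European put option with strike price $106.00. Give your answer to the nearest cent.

Risk-neutral probability p = (1 + 0.06 − 0.8)/(1.2 − 0.8) = 0.2600/0.4000 = 0.6500
Terminal stock prices: S_uu = 180, S_ud = 120, S_dd = 80
Terminal payoffs (K − S): max(-74, 0) = 0, max(-14, 0) = 0, max(26, 0) = 26
Node u (S = 150): V_u = 1/1.06·[0.6500·0.0000 + 0.3500·0.0000] = 0.0000
Node d (S = 100): V_d = 1/1.06·[0.6500·0.0000 + 0.3500·26.0000] = 8.5849
Node 0 (S = 125): V_0 = 1/1.06·[0.6500·0.0000 + 0.3500·8.5849] = 2.8346

$2.83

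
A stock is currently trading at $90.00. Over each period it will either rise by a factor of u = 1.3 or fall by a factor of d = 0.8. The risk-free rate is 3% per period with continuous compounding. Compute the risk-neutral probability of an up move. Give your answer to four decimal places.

p = 0.4609

Risk-neutral probability p = (e^0.03 − 0.8)/(1.3 − 0.8) = 0.2305/0.5000 = 0.4609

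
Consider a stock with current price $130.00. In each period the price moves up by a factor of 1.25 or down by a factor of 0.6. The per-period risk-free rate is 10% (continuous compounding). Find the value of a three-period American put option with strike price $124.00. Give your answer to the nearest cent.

$13.24

Risk-neutral probability p = (e^0.1 − 0.6)/(1.25 − 0.6) = 0.5052/0.6500 = 0.7772
Terminal stock prices: S_uuu = 253.9, S_uud = 121.9, S_udd = 58.5, S_ddd = 28.08
Terminal payoffs (K − S): max(-129.9, 0) = 0, max(2.125, 0) = 2.125, max(65.5, 0) = 65.5, max(95.92, 0) = 95.92
Node uu (S = 203.1): continuation = e^(−0.1)·[0.7772·0.0000 + 0.2228·2.1250] = 0.4284; exercise value = 0.0000 ≤ continuation, so V_uu = 0.4284
Node ud (S = 97.5): continuation = e^(−0.1)·[0.7772·2.1250 + 0.2228·65.5000] = 14.6998; exercise value = 26.5000 > continuation, so V_ud = 26.5000 (exercise)
Node dd (S = 46.8): continuation = e^(−0.1)·[0.7772·65.5000 + 0.2228·95.9200] = 65.3998; exercise value = 77.2000 > continuation, so V_dd = 77.2000 (exercise)
Node u (S = 162.5): continuation = e^(−0.1)·[0.7772·0.4284 + 0.2228·26.5000] = 5.6440; exercise value = 0.0000 ≤ continuation, so V_u = 5.6440
Node d (S = 78): continuation = e^(−0.1)·[0.7772·26.5000 + 0.2228·77.2000] = 34.1998; exercise value = 46.0000 > continuation, so V_d = 46.0000 (exercise)
Node 0 (S = 130): continuation = e^(−0.1)·[0.7772·5.6440 + 0.2228·46.0000] = 13.2431; exercise value = 0.0000 ≤ continuation, so V_0 = 13.2431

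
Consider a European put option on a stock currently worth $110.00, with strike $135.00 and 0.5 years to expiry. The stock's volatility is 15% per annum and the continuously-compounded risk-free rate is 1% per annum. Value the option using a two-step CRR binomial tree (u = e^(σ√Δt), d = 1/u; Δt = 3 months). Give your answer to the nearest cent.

CRR parameters: u = e^(σ√Δt) = e^(0.15·√0.25) = 1.0779, d = 1/u = 0.9277
Per-period rate: rΔt = 0.01·0.25 = 0.0025, so R = e^0.0025 = 1.0025
Risk-neutral probability p = (e^0.0025 − 0.9277)/(1.0779 − 0.9277) = 0.0748/0.1501 = 0.4979
Terminal stock prices: S_uu = 127.8, S_ud = 110, S_dd = 94.68
Terminal payoffs (K − S): max(7.198, 0) = 7.198, max(25, 0) = 25, max(40.32, 0) = 40.32
Node u (S = 118.6): V_u = e^(−0.0025)·[0.4979·7.1982 + 0.5021·25.0000] = 16.0957
Node d (S = 102.1): V_d = e^(−0.0025)·[0.4979·25.0000 + 0.5021·40.3221] = 32.6111
Node 0 (S = 110): V_0 = e^(−0.0025)·[0.4979·16.0957 + 0.5021·32.6111] = 24.3267

$24.33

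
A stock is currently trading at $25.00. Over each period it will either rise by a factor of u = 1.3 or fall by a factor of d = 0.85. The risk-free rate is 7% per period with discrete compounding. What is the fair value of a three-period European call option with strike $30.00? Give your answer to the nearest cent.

$4.15

Risk-neutral probability p = (1 + 0.07 − 0.85)/(1.3 − 0.85) = 0.2200/0.4500 = 0.4889
Terminal stock prices: S_uuu = 54.93, S_uud = 35.91, S_udd = 23.48, S_ddd = 15.35
Terminal payoffs (S − K): max(24.93, 0) = 24.93, max(5.913, 0) = 5.913, max(-6.519, 0) = 0, max(-14.65, 0) = 0
Node uu (S = 42.25): V_uu = 1/1.07·[0.4889·24.9250 + 0.5111·5.9125] = 14.2126
Node ud (S = 27.62): V_ud = 1/1.07·[0.4889·5.9125 + 0.5111·0.0000] = 2.7015
Node dd (S = 18.06): V_dd = 1/1.07·[0.4889·0.0000 + 0.5111·0.0000] = 0.0000
Node u (S = 32.5): V_u = 1/1.07·[0.4889·14.2126 + 0.5111·2.7015] = 7.7842
Node d (S = 21.25): V_d = 1/1.07·[0.4889·2.7015 + 0.5111·0.0000] = 1.2343
Node 0 (S = 25): V_0 = 1/1.07·[0.4889·7.7842 + 0.5111·1.2343] = 4.1463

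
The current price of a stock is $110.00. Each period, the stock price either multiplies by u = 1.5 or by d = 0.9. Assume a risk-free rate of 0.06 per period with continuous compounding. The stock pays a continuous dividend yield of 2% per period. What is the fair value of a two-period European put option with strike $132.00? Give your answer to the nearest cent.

$22.29

Per-period risk-free factor R = e^0.06 = 1.0618; dividend-adjusted growth = e^(0.06−0.02) = 1.0408.
Risk-neutral probability p = (1.0408 − 0.9)/(1.5 − 0.9) = 0.1408/0.6000 = 0.2347
Terminal stock prices: S_uu = 247.5, S_ud = 148.5, S_dd = 89.1
Terminal payoffs (K − S): max(-115.5, 0) = 0, max(-16.5, 0) = 0, max(42.9, 0) = 42.9
Node u (S = 165): V_u = e^(−0.06)·[0.2347·0.0000 + 0.7653·0.0000] = 0.0000
Node d (S = 99): V_d = e^(−0.06)·[0.2347·0.0000 + 0.7653·42.9000] = 30.9200
Node 0 (S = 110): V_0 = e^(−0.06)·[0.2347·0.0000 + 0.7653·30.9200] = 22.2855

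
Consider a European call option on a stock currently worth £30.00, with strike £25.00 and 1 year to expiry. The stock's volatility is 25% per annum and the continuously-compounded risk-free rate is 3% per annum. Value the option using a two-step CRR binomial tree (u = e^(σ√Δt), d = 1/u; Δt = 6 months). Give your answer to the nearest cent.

CRR parameters: u = e^(σ√Δt) = e^(0.25·√0.5) = 1.1934, d = 1/u = 0.8380
Per-period rate: rΔt = 0.03·0.5 = 0.015, so R = e^0.015 = 1.0151
Risk-neutral probability p = (e^0.015 − 0.8380)/(1.1934 − 0.8380) = 0.1771/0.3554 = 0.4984
Terminal stock prices: S_uu = 42.72, S_ud = 30, S_dd = 21.07
Terminal payoffs (S − K): max(17.72, 0) = 17.72, max(5, 0) = 5, max(-3.934, 0) = 0
Node u (S = 35.8): V_u = e^(−0.015)·[0.4984·17.7236 + 0.5016·5.0000] = 11.1731
Node d (S = 25.14): V_d = e^(−0.015)·[0.4984·5.0000 + 0.5016·0.0000] = 2.4551
Node 0 (S = 30): V_0 = e^(−0.015)·[0.4984·11.1731 + 0.5016·2.4551] = 6.6993

£6.70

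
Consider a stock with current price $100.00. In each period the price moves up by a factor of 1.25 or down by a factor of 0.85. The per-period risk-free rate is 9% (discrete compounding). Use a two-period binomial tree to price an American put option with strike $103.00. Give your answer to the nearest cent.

Risk-neutral probability p = (1 + 0.09 − 0.85)/(1.25 − 0.85) = 0.2400/0.4000 = 0.6000
Terminal stock prices: S_uu = 156.2, S_ud = 106.2, S_dd = 72.25
Terminal payoffs (K − S): max(-53.25, 0) = 0, max(-3.25, 0) = 0, max(30.75, 0) = 30.75
Node u (S = 125): continuation = 1/1.09·[0.6000·0.0000 + 0.4000·0.0000] = 0.0000; exercise value = 0.0000 ≤ continuation, so V_u = 0.0000
Node d (S = 85): continuation = 1/1.09·[0.6000·0.0000 + 0.4000·30.7500] = 11.2844; exercise value = 18.0000 > continuation, so V_d = 18.0000 (exercise)
Node 0 (S = 100): continuation = 1/1.09·[0.6000·0.0000 + 0.4000·18.0000] = 6.6055; exercise value = 3.0000 ≤ continuation, so V_0 = 6.6055

$6.61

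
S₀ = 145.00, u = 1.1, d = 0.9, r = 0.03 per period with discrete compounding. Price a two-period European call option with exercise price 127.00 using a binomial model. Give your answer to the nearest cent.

26.39

Risk-neutral probability p = (1 + 0.03 − 0.9)/(1.1 − 0.9) = 0.1300/0.2000 = 0.6500
Terminal stock prices: S_uu = 175.5, S_ud = 143.6, S_dd = 117.5
Terminal payoffs (S − K): max(48.45, 0) = 48.45, max(16.55, 0) = 16.55, max(-9.55, 0) = 0
Node u (S = 159.5): V_u = 1/1.03·[0.6500·48.4500 + 0.3500·16.5500] = 36.1990
Node d (S = 130.5): V_d = 1/1.03·[0.6500·16.5500 + 0.3500·0.0000] = 10.4442
Node 0 (S = 145): V_0 = 1/1.03·[0.6500·36.1990 + 0.3500·10.4442] = 26.3930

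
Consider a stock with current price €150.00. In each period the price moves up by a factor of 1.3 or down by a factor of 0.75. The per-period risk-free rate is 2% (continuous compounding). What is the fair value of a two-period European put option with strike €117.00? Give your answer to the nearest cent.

€8.11

Risk-neutral probability p = (e^0.02 − 0.75)/(1.3 − 0.75) = 0.2702/0.5500 = 0.4913
Terminal stock prices: S_uu = 253.5, S_ud = 146.2, S_dd = 84.38
Terminal payoffs (K − S): max(-136.5, 0) = 0, max(-29.25, 0) = 0, max(32.62, 0) = 32.62
Node u (S = 195): V_u = e^(−0.02)·[0.4913·0.0000 + 0.5087·0.0000] = 0.0000
Node d (S = 112.5): V_d = e^(−0.02)·[0.4913·0.0000 + 0.5087·32.6250] = 16.2685
Node 0 (S = 150): V_0 = e^(−0.02)·[0.4913·0.0000 + 0.5087·16.2685] = 8.1123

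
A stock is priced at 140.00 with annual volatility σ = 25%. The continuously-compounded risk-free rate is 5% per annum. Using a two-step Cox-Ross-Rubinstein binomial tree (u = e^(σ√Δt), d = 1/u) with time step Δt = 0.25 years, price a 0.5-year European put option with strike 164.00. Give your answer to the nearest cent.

CRR parameters: u = e^(σ√Δt) = e^(0.25·√0.25) = 1.1331, d = 1/u = 0.8825
Per-period rate: rΔt = 0.05·0.25 = 0.0125, so R = e^0.0125 = 1.0126
Risk-neutral probability p = (e^0.0125 − 0.8825)/(1.1331 − 0.8825) = 0.1301/0.2507 = 0.5190
Terminal stock prices: S_uu = 179.8, S_ud = 140, S_dd = 109
Terminal payoffs (K − S): max(-15.76, 0) = 0, max(24, 0) = 24, max(54.97, 0) = 54.97
Node u (S = 158.6): V_u = e^(−0.0125)·[0.5190·0.0000 + 0.4810·24.0000] = 11.4012
Node d (S = 123.5): V_d = e^(−0.0125)·[0.5190·24.0000 + 0.4810·54.9679] = 38.4132
Node 0 (S = 140): V_0 = e^(−0.0125)·[0.5190·11.4012 + 0.4810·38.4132] = 24.0917

24.09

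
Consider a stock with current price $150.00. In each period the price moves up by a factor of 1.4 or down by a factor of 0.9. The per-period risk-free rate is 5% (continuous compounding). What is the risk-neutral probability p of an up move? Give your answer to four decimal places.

p = 0.3025

Risk-neutral probability p = (e^0.05 − 0.9)/(1.4 − 0.9) = 0.1513/0.5000 = 0.3025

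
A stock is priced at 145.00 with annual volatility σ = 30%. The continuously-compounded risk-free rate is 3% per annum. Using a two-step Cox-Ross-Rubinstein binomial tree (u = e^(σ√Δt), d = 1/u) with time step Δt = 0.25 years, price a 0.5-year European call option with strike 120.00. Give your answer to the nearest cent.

CRR parameters: u = e^(σ√Δt) = e^(0.3·√0.25) = 1.1618, d = 1/u = 0.8607
Per-period rate: rΔt = 0.03·0.25 = 0.0075, so R = e^0.0075 = 1.0075
Risk-neutral probability p = (e^0.0075 − 0.8607)/(1.1618 − 0.8607) = 0.1468/0.3011 = 0.4876
Terminal stock prices: S_uu = 195.7, S_ud = 145, S_dd = 107.4
Terminal payoffs (S − K): max(75.73, 0) = 75.73, max(25, 0) = 25, max(-12.58, 0) = 0
Node u (S = 168.5): V_u = e^(−0.0075)·[0.4876·75.7295 + 0.5124·25.0000] = 49.3626
Node d (S = 124.8): V_d = e^(−0.0075)·[0.4876·25.0000 + 0.5124·0.0000] = 12.0982
Node 0 (S = 145): V_0 = e^(−0.0075)·[0.4876·49.3626 + 0.5124·12.0982] = 30.0410

30.04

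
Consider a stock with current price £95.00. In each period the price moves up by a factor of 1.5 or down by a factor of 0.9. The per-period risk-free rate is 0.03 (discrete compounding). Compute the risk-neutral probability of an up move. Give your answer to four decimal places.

p = 0.2167

Risk-neutral probability p = (1 + 0.03 − 0.9)/(1.5 − 0.9) = 0.1300/0.6000 = 0.2167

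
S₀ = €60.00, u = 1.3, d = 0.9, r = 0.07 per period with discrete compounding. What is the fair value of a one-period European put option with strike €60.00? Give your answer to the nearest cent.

€3.22

Risk-neutral probability p = (1 + 0.07 − 0.9)/(1.3 − 0.9) = 0.1700/0.4000 = 0.4250
Terminal stock prices: S_u = 78, S_d = 54
Terminal payoffs (K − S): max(-18, 0) = 0, max(6, 0) = 6
Node 0 (S = 60): V_0 = 1/1.07·[0.4250·0.0000 + 0.5750·6.0000] = 3.2243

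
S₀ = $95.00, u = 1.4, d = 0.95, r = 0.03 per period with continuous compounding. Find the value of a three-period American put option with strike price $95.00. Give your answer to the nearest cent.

Risk-neutral probability p = (e^0.03 − 0.95)/(1.4 − 0.95) = 0.0805/0.4500 = 0.1788
Terminal stock prices: S_uuu = 260.7, S_uud = 176.9, S_udd = 120, S_ddd = 81.45
Terminal payoffs (K − S): max(-165.7, 0) = 0, max(-81.89, 0) = 0, max(-25.03, 0) = 0, max(13.55, 0) = 13.55
Node uu (S = 186.2): continuation = e^(−0.03)·[0.1788·0.0000 + 0.8212·0.0000] = 0.0000; exercise value = 0.0000 ≤ continuation, so V_uu = 0.0000
Node ud (S = 126.3): continuation = e^(−0.03)·[0.1788·0.0000 + 0.8212·0.0000] = 0.0000; exercise value = 0.0000 ≤ continuation, so V_ud = 0.0000
Node dd (S = 85.74): continuation = e^(−0.03)·[0.1788·0.0000 + 0.8212·13.5494] = 10.7981; exercise value = 9.2625 ≤ continuation, so V_dd = 10.7981
Node u (S = 133): continuation = e^(−0.03)·[0.1788·0.0000 + 0.8212·0.0000] = 0.0000; exercise value = 0.0000 ≤ continuation, so V_u = 0.0000
Node d (S = 90.25): continuation = e^(−0.03)·[0.1788·0.0000 + 0.8212·10.7981] = 8.6054; exercise value = 4.7500 ≤ continuation, so V_d = 8.6054
Node 0 (S = 95): continuation = e^(−0.03)·[0.1788·0.0000 + 0.8212·8.6054] = 6.8580; exercise value = 0.0000 ≤ continuation, so V_0 = 6.8580

$6.86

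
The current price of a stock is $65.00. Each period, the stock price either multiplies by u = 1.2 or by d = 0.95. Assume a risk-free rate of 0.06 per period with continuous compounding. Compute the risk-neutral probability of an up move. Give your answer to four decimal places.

Risk-neutral probability p = (e^0.06 − 0.95)/(1.2 − 0.95) = 0.1118/0.2500 = 0.4473

p = 0.4473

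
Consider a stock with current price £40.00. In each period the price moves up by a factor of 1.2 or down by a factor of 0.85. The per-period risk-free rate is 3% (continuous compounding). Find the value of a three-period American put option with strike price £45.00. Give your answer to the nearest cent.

Risk-neutral probability p = (e^0.03 − 0.85)/(1.2 − 0.85) = 0.1805/0.3500 = 0.5156
Terminal stock prices: S_uuu = 69.12, S_uud = 48.96, S_udd = 34.68, S_ddd = 24.56
Terminal payoffs (K − S): max(-24.12, 0) = 0, max(-3.96, 0) = 0, max(10.32, 0) = 10.32, max(20.44, 0) = 20.44
Node uu (S = 57.6): continuation = e^(−0.03)·[0.5156·0.0000 + 0.4844·0.0000] = 0.0000; exercise value = 0.0000 ≤ continuation, so V_uu = 0.0000
Node ud (S = 40.8): continuation = e^(−0.03)·[0.5156·0.0000 + 0.4844·10.3200] = 4.8514; exercise value = 4.2000 ≤ continuation, so V_ud = 4.8514
Node dd (S = 28.9): continuation = e^(−0.03)·[0.5156·10.3200 + 0.4844·20.4350] = 14.7700; exercise value = 16.1000 > continuation, so V_dd = 16.1000 (exercise)
Node u (S = 48): continuation = e^(−0.03)·[0.5156·0.0000 + 0.4844·4.8514] = 2.2806; exercise value = 0.0000 ≤ continuation, so V_u = 2.2806
Node d (S = 34): continuation = e^(−0.03)·[0.5156·4.8514 + 0.4844·16.1000] = 9.9960; exercise value = 11.0000 > continuation, so V_d = 11.0000 (exercise)
Node 0 (S = 40): continuation = e^(−0.03)·[0.5156·2.2806 + 0.4844·11.0000] = 6.3122; exercise value = 5.0000 ≤ continuation, so V_0 = 6.3122

£6.31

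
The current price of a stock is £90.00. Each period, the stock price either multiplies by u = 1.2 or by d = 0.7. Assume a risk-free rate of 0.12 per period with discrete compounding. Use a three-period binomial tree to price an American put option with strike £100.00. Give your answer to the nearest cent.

£10.00

Risk-neutral probability p = (1 + 0.12 − 0.7)/(1.2 − 0.7) = 0.4200/0.5000 = 0.8400
Terminal stock prices: S_uuu = 155.5, S_uud = 90.72, S_udd = 52.92, S_ddd = 30.87
Terminal payoffs (K − S): max(-55.52, 0) = 0, max(9.28, 0) = 9.28, max(47.08, 0) = 47.08, max(69.13, 0) = 69.13
Node uu (S = 129.6): continuation = 1/1.12·[0.8400·0.0000 + 0.1600·9.2800] = 1.3257; exercise value = 0.0000 ≤ continuation, so V_uu = 1.3257
Node ud (S = 75.6): continuation = 1/1.12·[0.8400·9.2800 + 0.1600·47.0800] = 13.6857; exercise value = 24.4000 > continuation, so V_ud = 24.4000 (exercise)
Node dd (S = 44.1): continuation = 1/1.12·[0.8400·47.0800 + 0.1600·69.1300] = 45.1857; exercise value = 55.9000 > continuation, so V_dd = 55.9000 (exercise)
Node u (S = 108): continuation = 1/1.12·[0.8400·1.3257 + 0.1600·24.4000] = 4.4800; exercise value = 0.0000 ≤ continuation, so V_u = 4.4800
Node d (S = 63): continuation = 1/1.12·[0.8400·24.4000 + 0.1600·55.9000] = 26.2857; exercise value = 37.0000 > continuation, so V_d = 37.0000 (exercise)
Node 0 (S = 90): continuation = 1/1.12·[0.8400·4.4800 + 0.1600·37.0000] = 8.6457; exercise value = 10.0000 > continuation, so V_0 = 10.0000 (exercise)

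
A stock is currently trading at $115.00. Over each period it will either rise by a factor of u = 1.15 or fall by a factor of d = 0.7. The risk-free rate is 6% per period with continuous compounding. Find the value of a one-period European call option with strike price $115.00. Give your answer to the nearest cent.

Risk-neutral probability p = (e^0.06 − 0.7)/(1.15 − 0.7) = 0.3618/0.4500 = 0.8041
Terminal stock prices: S_u = 132.2, S_d = 80.5
Terminal payoffs (S − K): max(17.25, 0) = 17.25, max(-34.5, 0) = 0
Node 0 (S = 115): V_0 = e^(−0.06)·[0.8041·17.2500 + 0.1959·0.0000] = 13.0627

$13.06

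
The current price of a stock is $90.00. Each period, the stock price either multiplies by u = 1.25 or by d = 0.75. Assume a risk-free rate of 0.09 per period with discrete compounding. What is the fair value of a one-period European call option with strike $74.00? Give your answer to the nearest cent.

Risk-neutral probability p = (1 + 0.09 − 0.75)/(1.25 − 0.75) = 0.3400/0.5000 = 0.6800
Terminal stock prices: S_u = 112.5, S_d = 67.5
Terminal payoffs (S − K): max(38.5, 0) = 38.5, max(-6.5, 0) = 0
Node 0 (S = 90): V_0 = 1/1.09·[0.6800·38.5000 + 0.3200·0.0000] = 24.0183

$24.02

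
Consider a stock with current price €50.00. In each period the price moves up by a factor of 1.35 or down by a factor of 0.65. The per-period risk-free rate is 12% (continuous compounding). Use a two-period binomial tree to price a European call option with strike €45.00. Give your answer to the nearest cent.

€16.88

Risk-neutral probability p = (e^0.12 − 0.65)/(1.35 − 0.65) = 0.4775/0.7000 = 0.6821
Terminal stock prices: S_uu = 91.13, S_ud = 43.88, S_dd = 21.13
Terminal payoffs (S − K): max(46.13, 0) = 46.13, max(-1.125, 0) = 0, max(-23.87, 0) = 0
Node u (S = 67.5): V_u = e^(−0.12)·[0.6821·46.1250 + 0.3179·0.0000] = 27.9057
Node d (S = 32.5): V_d = e^(−0.12)·[0.6821·0.0000 + 0.3179·0.0000] = 0.0000
Node 0 (S = 50): V_0 = e^(−0.12)·[0.6821·27.9057 + 0.3179·0.0000] = 16.8830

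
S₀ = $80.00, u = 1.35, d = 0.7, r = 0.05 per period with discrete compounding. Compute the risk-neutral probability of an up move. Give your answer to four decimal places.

p = 0.5385

Risk-neutral probability p = (1 + 0.05 − 0.7)/(1.35 − 0.7) = 0.3500/0.6500 = 0.5385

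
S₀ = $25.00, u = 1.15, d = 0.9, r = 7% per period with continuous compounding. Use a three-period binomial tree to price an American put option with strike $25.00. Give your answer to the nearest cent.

Risk-neutral probability p = (e^0.07 − 0.9)/(1.15 − 0.9) = 0.1725/0.2500 = 0.6900
Terminal stock prices: S_uuu = 38.02, S_uud = 29.76, S_udd = 23.29, S_ddd = 18.23
Terminal payoffs (K − S): max(-13.02, 0) = 0, max(-4.756, 0) = 0, max(1.713, 0) = 1.713, max(6.775, 0) = 6.775
Node uu (S = 33.06): continuation = e^(−0.07)·[0.6900·0.0000 + 0.3100·0.0000] = 0.0000; exercise value = 0.0000 ≤ continuation, so V_uu = 0.0000
Node ud (S = 25.87): continuation = e^(−0.07)·[0.6900·0.0000 + 0.3100·1.7125] = 0.4949; exercise value = 0.0000 ≤ continuation, so V_ud = 0.4949
Node dd (S = 20.25): continuation = e^(−0.07)·[0.6900·1.7125 + 0.3100·6.7750] = 3.0598; exercise value = 4.7500 > continuation, so V_dd = 4.7500 (exercise)
Node u (S = 28.75): continuation = e^(−0.07)·[0.6900·0.0000 + 0.3100·0.4949] = 0.1430; exercise value = 0.0000 ≤ continuation, so V_u = 0.1430
Node d (S = 22.5): continuation = e^(−0.07)·[0.6900·0.4949 + 0.3100·4.7500] = 1.6912; exercise value = 2.5000 > continuation, so V_d = 2.5000 (exercise)
Node 0 (S = 25): continuation = e^(−0.07)·[0.6900·0.1430 + 0.3100·2.5000] = 0.8146; exercise value = 0.0000 ≤ continuation, so V_0 = 0.8146

$0.81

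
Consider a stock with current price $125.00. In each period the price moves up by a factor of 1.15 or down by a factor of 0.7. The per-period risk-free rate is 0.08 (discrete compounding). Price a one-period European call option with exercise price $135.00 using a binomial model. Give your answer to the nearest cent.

Risk-neutral probability p = (1 + 0.08 − 0.7)/(1.15 − 0.7) = 0.3800/0.4500 = 0.8444
Terminal stock prices: S_u = 143.8, S_d = 87.5
Terminal payoffs (S − K): max(8.75, 0) = 8.75, max(-47.5, 0) = 0
Node 0 (S = 125): V_0 = 1/1.08·[0.8444·8.7500 + 0.1556·0.0000] = 6.8416

$6.84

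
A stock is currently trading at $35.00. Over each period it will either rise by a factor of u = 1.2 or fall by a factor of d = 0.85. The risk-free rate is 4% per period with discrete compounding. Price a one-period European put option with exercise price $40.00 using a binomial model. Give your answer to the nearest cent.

Risk-neutral probability p = (1 + 0.04 − 0.85)/(1.2 − 0.85) = 0.1900/0.3500 = 0.5429
Terminal stock prices: S_u = 42, S_d = 29.75
Terminal payoffs (K − S): max(-2, 0) = 0, max(10.25, 0) = 10.25
Node 0 (S = 35): V_0 = 1/1.04·[0.5429·0.0000 + 0.4571·10.2500] = 4.5055

$4.51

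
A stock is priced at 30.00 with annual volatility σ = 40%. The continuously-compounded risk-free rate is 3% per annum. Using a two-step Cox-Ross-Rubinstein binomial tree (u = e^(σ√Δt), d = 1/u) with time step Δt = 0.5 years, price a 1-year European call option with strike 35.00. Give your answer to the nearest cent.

CRR parameters: u = e^(σ√Δt) = e^(0.4·√0.5) = 1.3269, d = 1/u = 0.7536
Per-period rate: rΔt = 0.03·0.5 = 0.015, so R = e^0.015 = 1.0151
Risk-neutral probability p = (e^0.015 − 0.7536)/(1.3269 − 0.7536) = 0.2615/0.5733 = 0.4561
Terminal stock prices: S_uu = 52.82, S_ud = 30, S_dd = 17.04
Terminal payoffs (S − K): max(17.82, 0) = 17.82, max(-5, 0) = 0, max(-17.96, 0) = 0
Node u (S = 39.81): V_u = e^(−0.015)·[0.4561·17.8196 + 0.5439·0.0000] = 8.0069
Node d (S = 22.61): V_d = e^(−0.015)·[0.4561·0.0000 + 0.5439·0.0000] = 0.0000
Node 0 (S = 30): V_0 = e^(−0.015)·[0.4561·8.0069 + 0.5439·0.0000] = 3.5977

3.60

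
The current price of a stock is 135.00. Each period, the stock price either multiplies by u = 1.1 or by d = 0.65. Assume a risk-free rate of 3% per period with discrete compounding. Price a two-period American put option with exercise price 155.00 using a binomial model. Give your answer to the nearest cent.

20.00

Risk-neutral probability p = (1 + 0.03 − 0.65)/(1.1 − 0.65) = 0.3800/0.4500 = 0.8444
Terminal stock prices: S_uu = 163.4, S_ud = 96.53, S_dd = 57.04
Terminal payoffs (K − S): max(-8.35, 0) = 0, max(58.47, 0) = 58.47, max(97.96, 0) = 97.96
Node u (S = 148.5): continuation = 1/1.03·[0.8444·0.0000 + 0.1556·58.4750] = 8.8312; exercise value = 6.5000 ≤ continuation, so V_u = 8.8312
Node d (S = 87.75): continuation = 1/1.03·[0.8444·58.4750 + 0.1556·97.9625] = 62.7354; exercise value = 67.2500 > continuation, so V_d = 67.2500 (exercise)
Node 0 (S = 135): continuation = 1/1.03·[0.8444·8.8312 + 0.1556·67.2500] = 17.3966; exercise value = 20.0000 > continuation, so V_0 = 20.0000 (exercise)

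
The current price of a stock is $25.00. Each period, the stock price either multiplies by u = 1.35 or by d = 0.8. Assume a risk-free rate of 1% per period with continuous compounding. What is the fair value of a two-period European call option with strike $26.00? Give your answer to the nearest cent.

$3.26

Risk-neutral probability p = (e^0.01 − 0.8)/(1.35 − 0.8) = 0.2101/0.5500 = 0.3819
Terminal stock prices: S_uu = 45.56, S_ud = 27, S_dd = 16
Terminal payoffs (S − K): max(19.56, 0) = 19.56, max(1, 0) = 1, max(-10, 0) = 0
Node u (S = 33.75): V_u = e^(−0.01)·[0.3819·19.5625 + 0.6181·1.0000] = 8.0087
Node d (S = 20): V_d = e^(−0.01)·[0.3819·1.0000 + 0.6181·0.0000] = 0.3781
Node 0 (S = 25): V_0 = e^(−0.01)·[0.3819·8.0087 + 0.6181·0.3781] = 3.2595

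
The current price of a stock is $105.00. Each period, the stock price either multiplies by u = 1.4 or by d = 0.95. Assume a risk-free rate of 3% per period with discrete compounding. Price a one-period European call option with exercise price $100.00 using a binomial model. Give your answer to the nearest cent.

$8.11

Risk-neutral probability p = (1 + 0.03 − 0.95)/(1.4 − 0.95) = 0.0800/0.4500 = 0.1778
Terminal stock prices: S_u = 147, S_d = 99.75
Terminal payoffs (S − K): max(47, 0) = 47, max(-0.25, 0) = 0
Node 0 (S = 105): V_0 = 1/1.03·[0.1778·47.0000 + 0.8222·0.0000] = 8.1122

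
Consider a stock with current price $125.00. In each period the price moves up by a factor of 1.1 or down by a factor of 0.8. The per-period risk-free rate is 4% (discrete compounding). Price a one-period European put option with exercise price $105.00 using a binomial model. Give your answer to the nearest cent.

$0.96

Risk-neutral probability p = (1 + 0.04 − 0.8)/(1.1 − 0.8) = 0.2400/0.3000 = 0.8000
Terminal stock prices: S_u = 137.5, S_d = 100
Terminal payoffs (K − S): max(-32.5, 0) = 0, max(5, 0) = 5
Node 0 (S = 125): V_0 = 1/1.04·[0.8000·0.0000 + 0.2000·5.0000] = 0.9615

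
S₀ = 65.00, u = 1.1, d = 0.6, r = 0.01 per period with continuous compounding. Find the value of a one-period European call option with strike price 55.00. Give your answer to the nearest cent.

Risk-neutral probability p = (e^0.01 − 0.6)/(1.1 − 0.6) = 0.4101/0.5000 = 0.8201
Terminal stock prices: S_u = 71.5, S_d = 39
Terminal payoffs (S − K): max(16.5, 0) = 16.5, max(-16, 0) = 0
Node 0 (S = 65): V_0 = e^(−0.01)·[0.8201·16.5000 + 0.1799·0.0000] = 13.3970

13.40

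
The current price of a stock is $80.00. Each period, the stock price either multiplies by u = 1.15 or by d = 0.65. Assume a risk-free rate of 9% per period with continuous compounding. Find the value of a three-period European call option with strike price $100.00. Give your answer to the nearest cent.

$11.60

Risk-neutral probability p = (e^0.09 − 0.65)/(1.15 − 0.65) = 0.4442/0.5000 = 0.8883
Terminal stock prices: S_uuu = 121.7, S_uud = 68.77, S_udd = 38.87, S_ddd = 21.97
Terminal payoffs (S − K): max(21.67, 0) = 21.67, max(-31.23, 0) = 0, max(-61.13, 0) = 0, max(-78.03, 0) = 0
Node uu (S = 105.8): V_uu = e^(−0.09)·[0.8883·21.6700 + 0.1117·0.0000] = 17.5936
Node ud (S = 59.8): V_ud = e^(−0.09)·[0.8883·0.0000 + 0.1117·0.0000] = 0.0000
Node dd (S = 33.8): V_dd = e^(−0.09)·[0.8883·0.0000 + 0.1117·0.0000] = 0.0000
Node u (S = 92): V_u = e^(−0.09)·[0.8883·17.5936 + 0.1117·0.0000] = 14.2841
Node d (S = 52): V_d = e^(−0.09)·[0.8883·0.0000 + 0.1117·0.0000] = 0.0000
Node 0 (S = 80): V_0 = e^(−0.09)·[0.8883·14.2841 + 0.1117·0.0000] = 11.5971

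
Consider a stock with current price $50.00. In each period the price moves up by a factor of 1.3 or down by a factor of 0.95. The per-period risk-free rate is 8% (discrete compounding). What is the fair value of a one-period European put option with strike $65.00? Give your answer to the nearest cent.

Risk-neutral probability p = (1 + 0.08 − 0.95)/(1.3 − 0.95) = 0.1300/0.3500 = 0.3714
Terminal stock prices: S_u = 65, S_d = 47.5
Terminal payoffs (K − S): max(0, 0) = 0, max(17.5, 0) = 17.5
Node 0 (S = 50): V_0 = 1/1.08·[0.3714·0.0000 + 0.6286·17.5000] = 10.1852

$10.19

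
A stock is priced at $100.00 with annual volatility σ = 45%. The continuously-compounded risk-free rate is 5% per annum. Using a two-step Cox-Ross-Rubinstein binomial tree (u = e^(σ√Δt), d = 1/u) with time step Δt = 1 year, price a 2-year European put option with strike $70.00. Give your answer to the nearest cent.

$8.19

CRR parameters: u = e^(σ√Δt) = e^(0.45·√1) = 1.5683, d = 1/u = 0.6376
Per-period rate: rΔt = 0.05·1 = 0.05, so R = e^0.05 = 1.0513
Risk-neutral probability p = (e^0.05 − 0.6376)/(1.5683 − 0.6376) = 0.4136/0.9307 = 0.4445
Terminal stock prices: S_uu = 246, S_ud = 100, S_dd = 40.66
Terminal payoffs (K − S): max(-176, 0) = 0, max(-30, 0) = 0, max(29.34, 0) = 29.34
Node u (S = 156.8): V_u = e^(−0.05)·[0.4445·0.0000 + 0.5555·0.0000] = 0.0000
Node d (S = 63.76): V_d = e^(−0.05)·[0.4445·0.0000 + 0.5555·29.3430] = 15.5065
Node 0 (S = 100): V_0 = e^(−0.05)·[0.4445·0.0000 + 0.5555·15.5065] = 8.1945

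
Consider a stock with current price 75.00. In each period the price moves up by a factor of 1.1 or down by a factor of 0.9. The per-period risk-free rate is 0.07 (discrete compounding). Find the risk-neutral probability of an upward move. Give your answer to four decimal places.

p = 0.8500

Risk-neutral probability p = (1 + 0.07 − 0.9)/(1.1 − 0.9) = 0.1700/0.2000 = 0.8500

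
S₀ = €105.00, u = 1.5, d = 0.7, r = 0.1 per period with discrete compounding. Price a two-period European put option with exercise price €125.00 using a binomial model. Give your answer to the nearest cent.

€21.29

Risk-neutral probability p = (1 + 0.1 − 0.7)/(1.5 − 0.7) = 0.4000/0.8000 = 0.5000
Terminal stock prices: S_uu = 236.2, S_ud = 110.2, S_dd = 51.45
Terminal payoffs (K − S): max(-111.2, 0) = 0, max(14.75, 0) = 14.75, max(73.55, 0) = 73.55
Node u (S = 157.5): V_u = 1/1.1·[0.5000·0.0000 + 0.5000·14.7500] = 6.7045
Node d (S = 73.5): V_d = 1/1.1·[0.5000·14.7500 + 0.5000·73.5500] = 40.1364
Node 0 (S = 105): V_0 = 1/1.1·[0.5000·6.7045 + 0.5000·40.1364] = 21.2913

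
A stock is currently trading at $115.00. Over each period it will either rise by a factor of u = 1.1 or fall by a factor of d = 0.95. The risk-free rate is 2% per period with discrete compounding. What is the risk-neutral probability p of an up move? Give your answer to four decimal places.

Risk-neutral probability p = (1 + 0.02 − 0.95)/(1.1 − 0.95) = 0.0700/0.1500 = 0.4667

p = 0.4667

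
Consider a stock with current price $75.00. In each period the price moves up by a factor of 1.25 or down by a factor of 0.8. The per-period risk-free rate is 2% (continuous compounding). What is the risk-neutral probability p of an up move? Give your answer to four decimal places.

p = 0.4893

Risk-neutral probability p = (e^0.02 − 0.8)/(1.25 − 0.8) = 0.2202/0.4500 = 0.4893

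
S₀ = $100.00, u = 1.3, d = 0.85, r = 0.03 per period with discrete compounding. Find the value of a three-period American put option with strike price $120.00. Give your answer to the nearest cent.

Risk-neutral probability p = (1 + 0.03 − 0.85)/(1.3 − 0.85) = 0.1800/0.4500 = 0.4000
Terminal stock prices: S_uuu = 219.7, S_uud = 143.7, S_udd = 93.92, S_ddd = 61.41
Terminal payoffs (K − S): max(-99.7, 0) = 0, max(-23.65, 0) = 0, max(26.08, 0) = 26.08, max(58.59, 0) = 58.59
Node uu (S = 169): continuation = 1/1.03·[0.4000·0.0000 + 0.6000·0.0000] = 0.0000; exercise value = 0.0000 ≤ continuation, so V_uu = 0.0000
Node ud (S = 110.5): continuation = 1/1.03·[0.4000·0.0000 + 0.6000·26.0750] = 15.1893; exercise value = 9.5000 ≤ continuation, so V_ud = 15.1893
Node dd (S = 72.25): continuation = 1/1.03·[0.4000·26.0750 + 0.6000·58.5875] = 44.2549; exercise value = 47.7500 > continuation, so V_dd = 47.7500 (exercise)
Node u (S = 130): continuation = 1/1.03·[0.4000·0.0000 + 0.6000·15.1893] = 8.8481; exercise value = 0.0000 ≤ continuation, so V_u = 8.8481
Node d (S = 85): continuation = 1/1.03·[0.4000·15.1893 + 0.6000·47.7500] = 33.7143; exercise value = 35.0000 > continuation, so V_d = 35.0000 (exercise)
Node 0 (S = 100): continuation = 1/1.03·[0.4000·8.8481 + 0.6000·35.0000] = 23.8245; exercise value = 20.0000 ≤ continuation, so V_0 = 23.8245

$23.82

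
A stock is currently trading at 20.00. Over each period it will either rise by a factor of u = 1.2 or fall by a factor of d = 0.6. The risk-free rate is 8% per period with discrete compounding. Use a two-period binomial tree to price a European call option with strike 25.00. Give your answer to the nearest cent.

Risk-neutral probability p = (1 + 0.08 − 0.6)/(1.2 − 0.6) = 0.4800/0.6000 = 0.8000
Terminal stock prices: S_uu = 28.8, S_ud = 14.4, S_dd = 7.2
Terminal payoffs (S − K): max(3.8, 0) = 3.8, max(-10.6, 0) = 0, max(-17.8, 0) = 0
Node u (S = 24): V_u = 1/1.08·[0.8000·3.8000 + 0.2000·0.0000] = 2.8148
Node d (S = 12): V_d = 1/1.08·[0.8000·0.0000 + 0.2000·0.0000] = 0.0000
Node 0 (S = 20): V_0 = 1/1.08·[0.8000·2.8148 + 0.2000·0.0000] = 2.0850

2.09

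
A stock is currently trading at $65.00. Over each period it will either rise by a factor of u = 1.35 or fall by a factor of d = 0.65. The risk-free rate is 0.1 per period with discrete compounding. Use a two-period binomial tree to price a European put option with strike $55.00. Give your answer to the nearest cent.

$2.90

Risk-neutral probability p = (1 + 0.1 − 0.65)/(1.35 − 0.65) = 0.4500/0.7000 = 0.6429
Terminal stock prices: S_uu = 118.5, S_ud = 57.04, S_dd = 27.46
Terminal payoffs (K − S): max(-63.46, 0) = 0, max(-2.038, 0) = 0, max(27.54, 0) = 27.54
Node u (S = 87.75): V_u = 1/1.1·[0.6429·0.0000 + 0.3571·0.0000] = 0.0000
Node d (S = 42.25): V_d = 1/1.1·[0.6429·0.0000 + 0.3571·27.5375] = 8.9407
Node 0 (S = 65): V_0 = 1/1.1·[0.6429·0.0000 + 0.3571·8.9407] = 2.9028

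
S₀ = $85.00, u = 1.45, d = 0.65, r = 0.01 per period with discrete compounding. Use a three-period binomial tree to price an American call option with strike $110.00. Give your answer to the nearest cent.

$15.19

Risk-neutral probability p = (1 + 0.01 − 0.65)/(1.45 − 0.65) = 0.3600/0.8000 = 0.4500
Terminal stock prices: S_uuu = 259.1, S_uud = 116.2, S_udd = 52.07, S_ddd = 23.34
Terminal payoffs (S − K): max(149.1, 0) = 149.1, max(6.163, 0) = 6.163, max(-57.93, 0) = 0, max(-86.66, 0) = 0
Node uu (S = 178.7): continuation = 1/1.01·[0.4500·149.1331 + 0.5500·6.1631] = 69.8016; exercise value = 68.7125 ≤ continuation, so V_uu = 69.8016
Node ud (S = 80.11): continuation = 1/1.01·[0.4500·6.1631 + 0.5500·0.0000] = 2.7459; exercise value = 0.0000 ≤ continuation, so V_ud = 2.7459
Node dd (S = 35.91): continuation = 1/1.01·[0.4500·0.0000 + 0.5500·0.0000] = 0.0000; exercise value = 0.0000 ≤ continuation, so V_dd = 0.0000
Node u (S = 123.2): continuation = 1/1.01·[0.4500·69.8016 + 0.5500·2.7459] = 32.5950; exercise value = 13.2500 ≤ continuation, so V_u = 32.5950
Node d (S = 55.25): continuation = 1/1.01·[0.4500·2.7459 + 0.5500·0.0000] = 1.2234; exercise value = 0.0000 ≤ continuation, so V_d = 1.2234
Node 0 (S = 85): continuation = 1/1.01·[0.4500·32.5950 + 0.5500·1.2234] = 15.1888; exercise value = 0.0000 ≤ continuation, so V_0 = 15.1888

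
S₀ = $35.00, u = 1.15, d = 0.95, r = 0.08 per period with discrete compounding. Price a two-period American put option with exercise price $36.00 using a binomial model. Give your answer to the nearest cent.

Risk-neutral probability p = (1 + 0.08 − 0.95)/(1.15 − 0.95) = 0.1300/0.2000 = 0.6500
Terminal stock prices: S_uu = 46.29, S_ud = 38.24, S_dd = 31.59
Terminal payoffs (K − S): max(-10.29, 0) = 0, max(-2.237, 0) = 0, max(4.413, 0) = 4.413
Node u (S = 40.25): continuation = 1/1.08·[0.6500·0.0000 + 0.3500·0.0000] = 0.0000; exercise value = 0.0000 ≤ continuation, so V_u = 0.0000
Node d (S = 33.25): continuation = 1/1.08·[0.6500·0.0000 + 0.3500·4.4125] = 1.4300; exercise value = 2.7500 > continuation, so V_d = 2.7500 (exercise)
Node 0 (S = 35): continuation = 1/1.08·[0.6500·0.0000 + 0.3500·2.7500] = 0.8912; exercise value = 1.0000 > continuation, so V_0 = 1.0000 (exercise)

$1.00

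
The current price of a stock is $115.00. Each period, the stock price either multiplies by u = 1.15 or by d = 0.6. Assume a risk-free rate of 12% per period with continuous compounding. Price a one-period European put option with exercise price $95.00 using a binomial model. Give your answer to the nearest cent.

Risk-neutral probability p = (e^0.12 − 0.6)/(1.15 − 0.6) = 0.5275/0.5500 = 0.9591
Terminal stock prices: S_u = 132.2, S_d = 69
Terminal payoffs (K − S): max(-37.25, 0) = 0, max(26, 0) = 26
Node 0 (S = 115): V_0 = e^(−0.12)·[0.9591·0.0000 + 0.0409·26.0000] = 0.9435

$0.94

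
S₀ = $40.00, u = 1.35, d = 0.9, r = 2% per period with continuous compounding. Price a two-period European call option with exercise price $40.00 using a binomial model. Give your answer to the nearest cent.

Risk-neutral probability p = (e^0.02 − 0.9)/(1.35 − 0.9) = 0.1202/0.4500 = 0.2671
Terminal stock prices: S_uu = 72.9, S_ud = 48.6, S_dd = 32.4
Terminal payoffs (S − K): max(32.9, 0) = 32.9, max(8.6, 0) = 8.6, max(-7.6, 0) = 0
Node u (S = 54): V_u = e^(−0.02)·[0.2671·32.9000 + 0.7329·8.6000] = 14.7921
Node d (S = 36): V_d = e^(−0.02)·[0.2671·8.6000 + 0.7329·0.0000] = 2.2517
Node 0 (S = 40): V_0 = e^(−0.02)·[0.2671·14.7921 + 0.7329·2.2517] = 5.4905

$5.49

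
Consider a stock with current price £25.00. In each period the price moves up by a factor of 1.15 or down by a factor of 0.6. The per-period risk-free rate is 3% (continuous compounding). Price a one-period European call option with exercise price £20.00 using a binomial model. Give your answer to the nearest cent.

Risk-neutral probability p = (e^0.03 − 0.6)/(1.15 − 0.6) = 0.4305/0.5500 = 0.7826
Terminal stock prices: S_u = 28.75, S_d = 15
Terminal payoffs (S − K): max(8.75, 0) = 8.75, max(-5, 0) = 0
Node 0 (S = 25): V_0 = e^(−0.03)·[0.7826·8.7500 + 0.2174·0.0000] = 6.6457

£6.65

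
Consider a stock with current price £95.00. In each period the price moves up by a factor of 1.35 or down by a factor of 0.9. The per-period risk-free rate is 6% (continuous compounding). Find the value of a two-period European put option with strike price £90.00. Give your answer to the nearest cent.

Risk-neutral probability p = (e^0.06 − 0.9)/(1.35 − 0.9) = 0.1618/0.4500 = 0.3596
Terminal stock prices: S_uu = 173.1, S_ud = 115.4, S_dd = 76.95
Terminal payoffs (K − S): max(-83.14, 0) = 0, max(-25.42, 0) = 0, max(13.05, 0) = 13.05
Node u (S = 128.2): V_u = e^(−0.06)·[0.3596·0.0000 + 0.6404·0.0000] = 0.0000
Node d (S = 85.5): V_d = e^(−0.06)·[0.3596·0.0000 + 0.6404·13.0500] = 7.8701
Node 0 (S = 95): V_0 = e^(−0.06)·[0.3596·0.0000 + 0.6404·7.8701] = 4.7462

£4.75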